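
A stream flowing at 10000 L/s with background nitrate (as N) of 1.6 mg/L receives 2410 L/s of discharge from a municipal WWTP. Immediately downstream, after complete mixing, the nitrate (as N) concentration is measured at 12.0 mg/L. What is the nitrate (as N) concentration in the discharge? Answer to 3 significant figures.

55.2 mg/L

Mass balance: 10000·1.600 + 2410·Cₑ = 12410·12.00
→ Cₑ = (12410·12.00 − 10000·1.600) / 2410 = 55.15 mg/L.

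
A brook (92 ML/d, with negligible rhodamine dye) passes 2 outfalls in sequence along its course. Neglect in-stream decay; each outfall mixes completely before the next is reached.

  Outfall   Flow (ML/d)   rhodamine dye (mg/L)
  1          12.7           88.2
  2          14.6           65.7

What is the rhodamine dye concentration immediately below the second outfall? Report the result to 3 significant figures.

After outfall 1: Q = 92.00 + 12.70 = 104.7 ML/d; C = (92.00·0 + 12.70·88.20)/104.7 = 10.70 mg/L.
After outfall 2: Q = 104.7 + 14.60 = 119.3 ML/d; C = (104.7·10.70 + 14.60·65.70)/119.3 = 17.43 mg/L.

17.4 mg/L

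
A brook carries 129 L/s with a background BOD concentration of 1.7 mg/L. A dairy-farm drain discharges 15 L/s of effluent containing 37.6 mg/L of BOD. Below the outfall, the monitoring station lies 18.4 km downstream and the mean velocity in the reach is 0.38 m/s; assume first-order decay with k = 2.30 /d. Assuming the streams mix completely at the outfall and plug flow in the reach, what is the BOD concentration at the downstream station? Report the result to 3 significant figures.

Mass balance: C = (129.0·1.700 + 15.00·37.60) / 144.0 = 783.3/144.0 = 5.440 mg/L.
Travel time t = 18.4·1000 / 0.38 = 48420 s = 13.45 h.
After decay, C = 5.440 × e^(−kt) = 5.440 × 0.2755 = 1.499 mg/L.

1.50 mg/L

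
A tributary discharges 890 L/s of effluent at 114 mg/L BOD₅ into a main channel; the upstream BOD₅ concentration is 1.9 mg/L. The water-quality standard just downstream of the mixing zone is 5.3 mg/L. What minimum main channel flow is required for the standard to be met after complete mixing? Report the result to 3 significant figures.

Set C_mix = 5.3: (Q·1.900 + 890.0·114.0) / (Q + 890.0) = 5.3
→ Q = 890.0·(114.0 − 5.3)/(5.3 − 1.900) = 28450 L/s.

28500 L/s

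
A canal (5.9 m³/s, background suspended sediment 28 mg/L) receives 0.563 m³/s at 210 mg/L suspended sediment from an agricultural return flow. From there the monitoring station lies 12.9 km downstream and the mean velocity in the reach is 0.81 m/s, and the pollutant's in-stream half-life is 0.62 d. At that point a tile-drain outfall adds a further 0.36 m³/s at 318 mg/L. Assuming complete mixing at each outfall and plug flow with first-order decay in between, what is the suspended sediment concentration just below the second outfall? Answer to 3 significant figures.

50.6 mg/L

Mass balance: C = (5.900·28.00 + 0.5630·210.0) / 6.463 = 283.4/6.463 = 43.85 mg/L; combined flow 6.463 m³/s.
Travel time t = 12.9·1000 / 0.81 = 15930 s = 4.424 h.
Half-life 0.62 d → k = ln 2 / 0.62 = 1.118 d⁻¹.
First-order decay: C = 43.85·exp(−k·t) = 43.85·0.8138 = 35.69 mg/L.
Second outfall: C = (6.463·35.69 + 0.3600·318.0)/6.823 = 50.58 mg/L.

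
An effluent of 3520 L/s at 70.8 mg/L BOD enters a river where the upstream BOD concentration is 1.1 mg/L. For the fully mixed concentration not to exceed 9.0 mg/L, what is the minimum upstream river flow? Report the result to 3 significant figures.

Set C_mix = 9.0: (Q·1.100 + 3520·70.80) / (Q + 3520) = 9.0
→ Q = 3520·(70.80 − 9.0)/(9.0 − 1.100) = 27540 L/s.

27500 L/s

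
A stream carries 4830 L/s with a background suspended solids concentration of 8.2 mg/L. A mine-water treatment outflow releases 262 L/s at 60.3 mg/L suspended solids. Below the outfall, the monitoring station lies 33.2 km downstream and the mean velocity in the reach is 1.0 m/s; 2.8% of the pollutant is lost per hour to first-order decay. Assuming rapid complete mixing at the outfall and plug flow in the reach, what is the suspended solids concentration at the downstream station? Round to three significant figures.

Conservation of mass: C = (4830·8.200 + 262.0·60.30) / 5092 = 55400/5092 = 10.88 mg/L.
Travel time t = 33.2·1000 / 1.0 = 33200 s = 9.222 h.
2.8%/h lost → k = −ln(1 − 0.028) = 0.02840 h⁻¹.
First-order decay: C = 10.88·exp(−k·t) = 10.88·0.7696 = 8.374 mg/L.

8.37 mg/L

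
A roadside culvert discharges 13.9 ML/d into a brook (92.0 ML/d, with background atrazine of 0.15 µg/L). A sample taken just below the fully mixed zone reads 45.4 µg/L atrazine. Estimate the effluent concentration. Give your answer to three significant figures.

Mass balance: 92.00·0.1500 + 13.90·Cₑ = 105.9·45.40
→ Cₑ = (105.9·45.40 − 92.00·0.1500) / 13.90 = 344.9 µg/L.

345 µg/L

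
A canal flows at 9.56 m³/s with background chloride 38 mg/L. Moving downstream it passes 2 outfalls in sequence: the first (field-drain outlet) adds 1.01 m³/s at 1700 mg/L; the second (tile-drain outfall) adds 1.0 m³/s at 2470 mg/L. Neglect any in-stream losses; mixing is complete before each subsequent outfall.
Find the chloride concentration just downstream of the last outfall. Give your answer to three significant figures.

393 mg/L

Below outfall 1: Q → 10.57 m³/s, C = (9.560·38.00 + 1.010·1700)/10.57 = 196.8 mg/L.
Below outfall 2: Q → 11.57 m³/s, C = (10.57·196.8 + 1.000·2470)/11.57 = 393.3 mg/L.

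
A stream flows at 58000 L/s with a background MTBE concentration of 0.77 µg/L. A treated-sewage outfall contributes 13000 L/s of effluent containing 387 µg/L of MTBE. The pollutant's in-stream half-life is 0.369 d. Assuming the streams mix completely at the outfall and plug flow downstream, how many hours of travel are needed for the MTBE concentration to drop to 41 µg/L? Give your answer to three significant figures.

Mass balance: C = (58000·0.7700 + 13000·387.0) / 71000 = 5076000/71000 = 71.49 µg/L.
Half-life 0.369 d → k = ln 2 / 0.369 = 1.878 d⁻¹.
71.49·exp(−k·t) = 41 → t = ln(71.49/41)/k = 25570 s = 7.103 h.

7.10 h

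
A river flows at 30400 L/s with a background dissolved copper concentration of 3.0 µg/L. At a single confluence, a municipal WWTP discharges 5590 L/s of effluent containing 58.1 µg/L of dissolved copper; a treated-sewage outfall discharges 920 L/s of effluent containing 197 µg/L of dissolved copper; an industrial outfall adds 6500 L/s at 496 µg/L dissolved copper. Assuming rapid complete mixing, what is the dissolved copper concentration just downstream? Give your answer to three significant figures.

88.0 µg/L

Mixed concentration C = ΣQC/ΣQ = (30400·3.000 + 5590·58.10 + 920.0·197.0 + 6500·496.0) / 43410 = 3821000/43410 = 88.03 µg/L.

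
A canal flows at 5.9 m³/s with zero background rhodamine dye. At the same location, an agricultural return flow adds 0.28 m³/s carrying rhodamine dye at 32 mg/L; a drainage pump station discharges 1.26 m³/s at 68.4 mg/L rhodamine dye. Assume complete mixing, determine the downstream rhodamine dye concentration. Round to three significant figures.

12.8 mg/L

Flow-weighted average: C = (5.900·0 + 0.2800·32.00 + 1.260·68.40) / 7.440 = 95.14/7.440 = 12.79 mg/L.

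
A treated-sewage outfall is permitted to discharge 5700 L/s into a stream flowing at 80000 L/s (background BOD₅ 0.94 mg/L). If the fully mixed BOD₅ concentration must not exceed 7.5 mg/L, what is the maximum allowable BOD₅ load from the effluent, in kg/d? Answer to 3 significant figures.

Mass balance at the limit: 80000·0.9400 + 5700·Cₑ = 85700·7.5 → Cₑ = 99.57 mg/L.
5700 L/s = 5.700 m³/s. Load = 5.700 m³/s × 99.57 g/m³ × 86 400 s/d = 49040 kg/d.

49000 kg/d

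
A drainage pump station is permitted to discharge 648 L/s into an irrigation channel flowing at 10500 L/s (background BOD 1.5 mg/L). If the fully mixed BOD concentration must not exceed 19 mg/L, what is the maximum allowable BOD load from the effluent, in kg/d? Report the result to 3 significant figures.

16900 kg/d

Mass balance at the limit: 10500·1.500 + 648.0·Cₑ = 11150·19 → Cₑ = 302.6 mg/L.
648.0 L/s = 0.6480 m³/s. Load = 0.6480 m³/s × 302.6 g/m³ × 86 400 s/d = 16940 kg/d.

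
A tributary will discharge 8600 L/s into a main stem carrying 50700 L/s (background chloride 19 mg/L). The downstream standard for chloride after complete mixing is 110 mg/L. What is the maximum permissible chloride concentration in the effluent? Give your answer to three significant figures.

At the limit, (Qr·Cr + Qe·Cₑ)/(Qr + Qe) = 110:
Cₑ = (59300·110 − 50700·19.00) / 8600 = 646.5 mg/L.

646 mg/L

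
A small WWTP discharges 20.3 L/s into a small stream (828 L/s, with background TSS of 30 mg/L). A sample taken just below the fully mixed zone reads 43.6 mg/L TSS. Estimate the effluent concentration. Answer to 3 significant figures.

Mass balance: 828.0·30.00 + 20.30·Cₑ = 848.3·43.60
→ Cₑ = (848.3·43.60 − 828.0·30.00) / 20.30 = 598.3 mg/L.

598 mg/L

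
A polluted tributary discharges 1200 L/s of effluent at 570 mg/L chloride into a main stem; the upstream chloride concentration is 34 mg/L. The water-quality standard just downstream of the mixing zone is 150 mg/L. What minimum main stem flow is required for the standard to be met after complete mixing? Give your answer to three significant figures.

4340 L/s

Set C_mix = 150: (Q·34.00 + 1200·570.0) / (Q + 1200) = 150
→ Q = 1200·(570.0 − 150)/(150 − 34.00) = 4345 L/s.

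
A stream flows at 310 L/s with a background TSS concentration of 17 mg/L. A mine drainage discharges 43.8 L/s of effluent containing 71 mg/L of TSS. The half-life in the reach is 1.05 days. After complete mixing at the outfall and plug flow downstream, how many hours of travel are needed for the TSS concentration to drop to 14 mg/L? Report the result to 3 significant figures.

Mixed concentration C = ΣQC/ΣQ = (310.0·17.00 + 43.80·71.00) / 353.8 = 8380/353.8 = 23.69 mg/L.
Half-life 1.05 d → k = ln 2 / 1.05 = 0.6601 d⁻¹.
23.69·exp(−k·t) = 14 → t = ln(23.69/14)/k = 68820 s = 19.12 h.

19.1 h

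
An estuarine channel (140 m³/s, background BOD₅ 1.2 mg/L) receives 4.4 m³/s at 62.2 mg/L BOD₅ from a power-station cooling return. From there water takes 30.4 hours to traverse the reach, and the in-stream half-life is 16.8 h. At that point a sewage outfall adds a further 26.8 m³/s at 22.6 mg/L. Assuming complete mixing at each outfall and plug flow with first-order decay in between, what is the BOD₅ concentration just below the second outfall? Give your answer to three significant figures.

Mass balance: C = (140.0·1.200 + 4.400·62.20) / 144.4 = 441.7/144.4 = 3.059 mg/L; combined flow 144.4 m³/s.
Half-life 16.8 h → k = ln 2 / 16.8 = 0.04126 h⁻¹ = 0.9902 d⁻¹.
Decay over the reach: 3.059·exp(−kt) = 3.059·0.2853 = 0.8726 mg/L.
At the second outfall, C = (144.4·0.8726 + 26.80·22.60) / (144.4 + 26.80) = 4.274 mg/L.

4.27 mg/L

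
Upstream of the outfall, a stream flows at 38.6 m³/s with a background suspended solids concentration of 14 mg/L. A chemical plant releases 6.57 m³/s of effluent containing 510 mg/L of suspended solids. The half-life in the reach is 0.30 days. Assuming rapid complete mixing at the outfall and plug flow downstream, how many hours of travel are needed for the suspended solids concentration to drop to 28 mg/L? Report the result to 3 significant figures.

Mixed concentration C = ΣQC/ΣQ = (38.60·14.00 + 6.570·510.0) / 45.17 = 3891/45.17 = 86.14 mg/L.
Half-life 0.30 d → k = ln 2 / 0.30 = 2.310 d⁻¹.
86.14·exp(−k·t) = 28 → t = ln(86.14/28)/k = 42020 s = 11.67 h.

11.7 h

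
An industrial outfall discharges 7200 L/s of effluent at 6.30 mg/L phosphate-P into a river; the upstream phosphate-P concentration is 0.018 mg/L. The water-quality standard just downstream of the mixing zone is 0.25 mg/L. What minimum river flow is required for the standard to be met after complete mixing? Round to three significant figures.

188000 L/s

Set C_mix = 0.25: (Q·0.01800 + 7200·6.300) / (Q + 7200) = 0.25
→ Q = 7200·(6.300 − 0.25)/(0.25 − 0.01800) = 187800 L/s.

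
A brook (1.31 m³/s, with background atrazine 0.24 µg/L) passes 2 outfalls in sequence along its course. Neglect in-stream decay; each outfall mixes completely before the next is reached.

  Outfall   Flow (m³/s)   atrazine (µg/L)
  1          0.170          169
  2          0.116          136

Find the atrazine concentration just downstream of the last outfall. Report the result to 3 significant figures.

28.1 µg/L

Outfall 1: combined Q = 1.480 m³/s; C = (1.310·0.2400 + 0.1700·169.0)/1.480 = 19.62 µg/L.
Outfall 2: combined Q = 1.596 m³/s; C = (1.480·19.62 + 0.1160·136.0)/1.596 = 28.08 µg/L.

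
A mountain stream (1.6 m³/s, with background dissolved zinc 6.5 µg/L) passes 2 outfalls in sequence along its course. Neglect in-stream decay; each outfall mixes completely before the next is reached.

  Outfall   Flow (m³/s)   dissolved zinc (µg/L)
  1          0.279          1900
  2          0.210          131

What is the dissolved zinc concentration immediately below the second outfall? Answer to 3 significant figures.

272 µg/L

Below outfall 1: Q → 1.879 m³/s, C = (1.600·6.500 + 0.2790·1900)/1.879 = 287.7 µg/L.
Below outfall 2: Q → 2.089 m³/s, C = (1.879·287.7 + 0.2100·131.0)/2.089 = 271.9 µg/L.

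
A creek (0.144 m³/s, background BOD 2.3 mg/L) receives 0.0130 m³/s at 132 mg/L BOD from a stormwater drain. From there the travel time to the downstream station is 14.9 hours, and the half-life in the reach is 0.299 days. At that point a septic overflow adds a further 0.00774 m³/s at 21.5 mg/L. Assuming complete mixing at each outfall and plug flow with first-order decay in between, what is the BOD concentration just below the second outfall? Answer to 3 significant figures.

3.96 mg/L

Flow-weighted average: C = (0.1440·2.300 + 0.01300·132.0) / 0.1570 = 2.047/0.1570 = 13.04 mg/L; combined flow 0.1570 m³/s.
Half-life 0.299 d → k = ln 2 / 0.299 = 2.318 d⁻¹.
After decay, C = 13.04 × e^(−kt) = 13.04 × 0.2371 = 3.092 mg/L.
Second outfall: C = (0.1570·3.092 + 0.007740·21.50)/0.1647 = 3.957 mg/L.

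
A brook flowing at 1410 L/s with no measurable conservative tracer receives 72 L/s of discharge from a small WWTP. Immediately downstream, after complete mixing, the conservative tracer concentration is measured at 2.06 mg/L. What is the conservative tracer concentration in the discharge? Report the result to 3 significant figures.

Mass balance: 1410·0 + 72.00·Cₑ = 1482·2.060
→ Cₑ = (1482·2.060 − 1410·0) / 72.00 = 42.40 mg/L.

42.4 mg/L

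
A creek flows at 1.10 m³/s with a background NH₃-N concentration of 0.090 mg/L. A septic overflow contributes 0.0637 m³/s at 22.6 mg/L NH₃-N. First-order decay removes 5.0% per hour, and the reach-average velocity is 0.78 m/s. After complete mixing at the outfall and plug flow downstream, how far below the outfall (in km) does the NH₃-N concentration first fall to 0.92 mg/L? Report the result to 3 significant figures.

Flow-weighted average: C = (1.100·0.09000 + 0.06370·22.60) / 1.164 = 1.539/1.164 = 1.322 mg/L.
5.0%/h lost → k = −ln(1 − 0.05) = 0.05129 h⁻¹.
Set 1.322·exp(−k·t) = 0.92 → t = ln(1.322/0.92)/k = 25450 s = 7.070 h.
Distance = v·t = 0.78·25450 = 19850 m = 19.85 km.

19.9 km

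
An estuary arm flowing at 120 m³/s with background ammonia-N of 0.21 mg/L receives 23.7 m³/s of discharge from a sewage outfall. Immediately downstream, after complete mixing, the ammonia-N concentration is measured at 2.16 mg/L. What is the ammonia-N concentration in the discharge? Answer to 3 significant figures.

12.0 mg/L

Mass balance: 120.0·0.2100 + 23.70·Cₑ = 143.7·2.160
→ Cₑ = (143.7·2.160 − 120.0·0.2100) / 23.70 = 12.03 mg/L.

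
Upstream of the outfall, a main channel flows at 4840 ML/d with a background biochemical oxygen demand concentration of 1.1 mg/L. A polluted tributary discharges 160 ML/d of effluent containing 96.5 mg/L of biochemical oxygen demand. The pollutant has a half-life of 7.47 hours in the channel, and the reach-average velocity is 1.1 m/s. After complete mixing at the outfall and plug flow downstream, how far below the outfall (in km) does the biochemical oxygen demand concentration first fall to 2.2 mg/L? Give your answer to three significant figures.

27.1 km

Mixed concentration C = ΣQC/ΣQ = (4840·1.100 + 160.0·96.50) / 5000 = 20760/5000 = 4.153 mg/L.
Half-life 7.47 h → k = ln 2 / 7.47 = 0.09279 h⁻¹ = 2.227 d⁻¹.
Set 4.153·exp(−k·t) = 2.2 → t = ln(4.153/2.2)/k = 24650 s = 6.847 h.
Distance = v·t = 1.1·24650 = 27110 m = 27.11 km.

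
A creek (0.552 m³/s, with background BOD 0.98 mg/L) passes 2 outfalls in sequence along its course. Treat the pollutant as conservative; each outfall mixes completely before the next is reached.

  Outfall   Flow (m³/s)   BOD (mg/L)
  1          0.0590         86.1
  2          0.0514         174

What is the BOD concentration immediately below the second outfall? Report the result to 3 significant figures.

After outfall 1: Q = 0.5520 + 0.05900 = 0.6110 m³/s; C = (0.5520·0.9800 + 0.05900·86.10)/0.6110 = 9.199 mg/L.
After outfall 2: Q = 0.6110 + 0.05140 = 0.6624 m³/s; C = (0.6110·9.199 + 0.05140·174.0)/0.6624 = 21.99 mg/L.

22.0 mg/L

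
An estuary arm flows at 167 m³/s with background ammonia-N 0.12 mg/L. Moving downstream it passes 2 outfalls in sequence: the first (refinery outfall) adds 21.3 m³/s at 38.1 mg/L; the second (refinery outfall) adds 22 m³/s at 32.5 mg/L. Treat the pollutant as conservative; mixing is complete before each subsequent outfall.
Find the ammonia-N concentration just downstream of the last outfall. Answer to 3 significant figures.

7.35 mg/L

Outfall 1: combined Q = 188.3 m³/s; C = (167.0·0.1200 + 21.30·38.10)/188.3 = 4.416 mg/L.
Outfall 2: combined Q = 210.3 m³/s; C = (188.3·4.416 + 22.00·32.50)/210.3 = 7.354 mg/L.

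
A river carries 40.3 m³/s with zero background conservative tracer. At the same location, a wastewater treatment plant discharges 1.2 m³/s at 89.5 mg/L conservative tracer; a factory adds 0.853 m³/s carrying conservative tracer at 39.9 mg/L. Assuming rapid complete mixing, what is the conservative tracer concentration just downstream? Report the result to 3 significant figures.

3.34 mg/L

Mass balance: C = (40.30·0 + 1.200·89.50 + 0.8530·39.90) / 42.35 = 141.4/42.35 = 3.339 mg/L.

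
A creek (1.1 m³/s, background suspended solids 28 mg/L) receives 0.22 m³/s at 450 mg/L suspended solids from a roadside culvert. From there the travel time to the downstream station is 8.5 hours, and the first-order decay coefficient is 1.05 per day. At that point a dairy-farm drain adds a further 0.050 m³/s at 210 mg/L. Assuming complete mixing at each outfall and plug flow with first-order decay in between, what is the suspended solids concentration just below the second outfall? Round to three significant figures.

73.0 mg/L

Mixed concentration C = ΣQC/ΣQ = (1.100·28.00 + 0.2200·450.0) / 1.320 = 129.8/1.320 = 98.33 mg/L; combined flow 1.320 m³/s.
Decay over the reach: 98.33·exp(−kt) = 98.33·0.6894 = 67.79 mg/L.
At the second outfall, C = (1.320·67.79 + 0.05000·210.0) / (1.320 + 0.05000) = 72.98 mg/L.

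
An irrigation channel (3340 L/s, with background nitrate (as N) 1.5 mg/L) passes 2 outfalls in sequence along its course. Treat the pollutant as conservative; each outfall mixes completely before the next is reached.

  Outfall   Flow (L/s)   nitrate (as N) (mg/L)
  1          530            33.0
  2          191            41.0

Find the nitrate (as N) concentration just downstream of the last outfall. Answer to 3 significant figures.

After outfall 1: Q = 3340 + 530.0 = 3870 L/s; C = (3340·1.500 + 530.0·33.00)/3870 = 5.814 mg/L.
After outfall 2: Q = 3870 + 191.0 = 4061 L/s; C = (3870·5.814 + 191.0·41.00)/4061 = 7.469 mg/L.

7.47 mg/L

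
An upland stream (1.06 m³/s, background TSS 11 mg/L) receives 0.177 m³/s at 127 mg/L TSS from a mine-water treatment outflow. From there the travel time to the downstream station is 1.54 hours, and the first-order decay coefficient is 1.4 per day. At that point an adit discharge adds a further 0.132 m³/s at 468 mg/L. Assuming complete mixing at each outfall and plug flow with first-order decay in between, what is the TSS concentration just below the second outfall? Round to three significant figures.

Conservation of mass: C = (1.060·11.00 + 0.1770·127.0) / 1.237 = 34.14/1.237 = 27.60 mg/L; combined flow 1.237 m³/s.
After decay, C = 27.60 × e^(−kt) = 27.60 × 0.9141 = 25.23 mg/L.
Second outfall: C = (1.237·25.23 + 0.1320·468.0)/1.369 = 67.92 mg/L.

67.9 mg/L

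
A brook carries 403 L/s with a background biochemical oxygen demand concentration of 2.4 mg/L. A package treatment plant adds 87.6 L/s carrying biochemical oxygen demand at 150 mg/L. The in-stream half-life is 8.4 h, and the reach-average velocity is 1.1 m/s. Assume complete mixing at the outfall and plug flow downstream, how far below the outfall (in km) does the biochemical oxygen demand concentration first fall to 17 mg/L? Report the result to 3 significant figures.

25.2 km

Conservation of mass: C = (403.0·2.400 + 87.60·150.0) / 490.6 = 14110/490.6 = 28.75 mg/L.
Half-life 8.4 h → k = ln 2 / 8.4 = 0.08252 h⁻¹ = 1.980 d⁻¹.
Set 28.75·exp(−k·t) = 17 → t = ln(28.75/17)/k = 22930 s = 6.370 h.
Distance = v·t = 1.1·22930 = 25220 m = 25.22 km.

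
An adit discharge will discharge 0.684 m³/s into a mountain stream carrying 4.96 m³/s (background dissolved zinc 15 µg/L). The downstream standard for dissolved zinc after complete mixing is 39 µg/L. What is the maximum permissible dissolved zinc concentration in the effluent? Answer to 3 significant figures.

213 µg/L

At the limit, (Qr·Cr + Qe·Cₑ)/(Qr + Qe) = 39:
Cₑ = (5.644·39 − 4.960·15.00) / 0.6840 = 213.0 µg/L.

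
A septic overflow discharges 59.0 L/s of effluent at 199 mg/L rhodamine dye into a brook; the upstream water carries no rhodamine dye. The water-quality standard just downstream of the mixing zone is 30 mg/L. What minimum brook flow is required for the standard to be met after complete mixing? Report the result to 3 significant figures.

332 L/s

Set C_mix = 30: (Q·0 + 59.00·199.0) / (Q + 59.00) = 30
→ Q = 59.00·(199.0 − 30)/(30 − 0) = 332.4 L/s.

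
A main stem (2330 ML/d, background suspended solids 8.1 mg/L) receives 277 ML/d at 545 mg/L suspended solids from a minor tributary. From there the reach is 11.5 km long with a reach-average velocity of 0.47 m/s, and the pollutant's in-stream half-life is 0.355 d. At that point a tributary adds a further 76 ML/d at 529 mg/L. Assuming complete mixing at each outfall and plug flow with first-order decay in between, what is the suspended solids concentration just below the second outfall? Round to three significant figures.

Conservation of mass: C = (2330·8.100 + 277.0·545.0) / 2607 = 169800/2607 = 65.15 mg/L; combined flow 2607 ML/d.
Travel time t = 11.5·1000 / 0.47 = 24470 s = 6.797 h.
Half-life 0.355 d → k = ln 2 / 0.355 = 1.953 d⁻¹.
First-order decay: C = 65.15·exp(−k·t) = 65.15·0.5753 = 37.48 mg/L.
Second outfall: C = (2607·37.48 + 76.00·529.0)/2683 = 51.40 mg/L.

51.4 mg/L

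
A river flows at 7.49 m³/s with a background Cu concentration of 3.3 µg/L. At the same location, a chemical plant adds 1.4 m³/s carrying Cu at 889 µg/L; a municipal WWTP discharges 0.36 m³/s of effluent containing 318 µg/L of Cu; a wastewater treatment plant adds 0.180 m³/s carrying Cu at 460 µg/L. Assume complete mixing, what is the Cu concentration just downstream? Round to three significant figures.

156 µg/L

Flow-weighted average: C = (7.490·3.300 + 1.400·889.0 + 0.3600·318.0 + 0.1800·460.0) / 9.430 = 1467/9.430 = 155.5 µg/L.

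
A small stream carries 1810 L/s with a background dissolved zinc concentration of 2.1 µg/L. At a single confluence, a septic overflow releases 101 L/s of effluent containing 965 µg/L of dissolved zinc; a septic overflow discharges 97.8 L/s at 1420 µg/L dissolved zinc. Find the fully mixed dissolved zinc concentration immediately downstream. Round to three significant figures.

120 µg/L

After mixing, C = (1810·2.100 + 101.0·965.0 + 97.80·1420) / 2009 = 240100/2009 = 119.5 µg/L.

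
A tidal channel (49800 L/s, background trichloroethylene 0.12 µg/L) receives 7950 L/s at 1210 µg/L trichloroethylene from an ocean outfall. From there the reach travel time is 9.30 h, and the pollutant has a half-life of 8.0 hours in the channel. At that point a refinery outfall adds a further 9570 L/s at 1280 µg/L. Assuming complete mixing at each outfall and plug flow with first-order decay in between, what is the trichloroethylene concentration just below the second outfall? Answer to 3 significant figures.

246 µg/L

Conservation of mass: C = (49800·0.1200 + 7950·1210) / 57750 = 9625000/57750 = 166.7 µg/L; combined flow 57750 L/s.
Half-life 8.0 h → k = ln 2 / 8.0 = 0.08664 h⁻¹ = 2.079 d⁻¹.
Applying C = C₀e^(−kt): 166.7 × 0.4467 = 74.46 µg/L.
At the second outfall, C = (57750·74.46 + 9570·1280) / (57750 + 9570) = 245.8 µg/L.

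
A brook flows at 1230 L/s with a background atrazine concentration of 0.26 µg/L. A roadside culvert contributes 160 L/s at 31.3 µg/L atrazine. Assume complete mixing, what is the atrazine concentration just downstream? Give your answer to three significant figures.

3.83 µg/L

Conservation of mass: C = (1230·0.2600 + 160.0·31.30) / 1390 = 5328/1390 = 3.833 µg/L.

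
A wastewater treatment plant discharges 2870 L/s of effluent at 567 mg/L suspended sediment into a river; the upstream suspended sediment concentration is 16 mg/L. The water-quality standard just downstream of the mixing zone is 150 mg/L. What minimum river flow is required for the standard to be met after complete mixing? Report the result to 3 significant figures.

Set C_mix = 150: (Q·16.00 + 2870·567.0) / (Q + 2870) = 150
→ Q = 2870·(567.0 − 150)/(150 − 16.00) = 8931 L/s.

8930 L/s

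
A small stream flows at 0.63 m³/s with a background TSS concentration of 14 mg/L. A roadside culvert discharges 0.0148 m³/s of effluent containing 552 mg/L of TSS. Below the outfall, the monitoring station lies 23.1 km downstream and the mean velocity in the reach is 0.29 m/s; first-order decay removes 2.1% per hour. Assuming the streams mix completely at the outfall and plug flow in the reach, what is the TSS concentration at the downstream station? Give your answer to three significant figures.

16.5 mg/L

Flow-weighted average: C = (0.6300·14.00 + 0.01480·552.0) / 0.6448 = 16.99/0.6448 = 26.35 mg/L.
Travel time t = 23.1·1000 / 0.29 = 79660 s = 22.13 h.
2.1%/h lost → k = −ln(1 − 0.021) = 0.02122 h⁻¹.
After decay, C = 26.35 × e^(−kt) = 26.35 × 0.6253 = 16.47 mg/L.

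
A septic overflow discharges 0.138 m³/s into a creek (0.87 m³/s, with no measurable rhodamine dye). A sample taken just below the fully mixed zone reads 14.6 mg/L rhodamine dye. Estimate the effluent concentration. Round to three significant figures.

107 mg/L

Mass balance: 0.8700·0 + 0.1380·Cₑ = 1.008·14.60
→ Cₑ = (1.008·14.60 − 0.8700·0) / 0.1380 = 106.6 mg/L.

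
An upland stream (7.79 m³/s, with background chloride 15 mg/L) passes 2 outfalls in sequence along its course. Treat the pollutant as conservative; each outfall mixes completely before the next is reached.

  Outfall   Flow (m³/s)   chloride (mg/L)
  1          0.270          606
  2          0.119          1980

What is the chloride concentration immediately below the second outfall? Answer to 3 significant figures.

63.1 mg/L

Outfall 1: combined Q = 8.060 m³/s; C = (7.790·15.00 + 0.2700·606.0)/8.060 = 34.80 mg/L.
Outfall 2: combined Q = 8.179 m³/s; C = (8.060·34.80 + 0.1190·1980)/8.179 = 63.10 mg/L.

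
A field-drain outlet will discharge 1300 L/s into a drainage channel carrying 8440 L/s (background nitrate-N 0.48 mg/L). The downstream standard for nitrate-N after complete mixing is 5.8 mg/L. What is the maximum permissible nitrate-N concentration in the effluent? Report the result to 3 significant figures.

40.3 mg/L

At the limit, (Qr·Cr + Qe·Cₑ)/(Qr + Qe) = 5.8:
Cₑ = (9740·5.8 − 8440·0.4800) / 1300 = 40.34 mg/L.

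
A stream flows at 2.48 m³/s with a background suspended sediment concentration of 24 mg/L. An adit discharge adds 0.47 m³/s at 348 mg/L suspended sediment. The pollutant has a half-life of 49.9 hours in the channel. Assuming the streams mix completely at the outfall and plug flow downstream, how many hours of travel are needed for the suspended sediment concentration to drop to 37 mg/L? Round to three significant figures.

Flow-weighted average: C = (2.480·24.00 + 0.4700·348.0) / 2.950 = 223.1/2.950 = 75.62 mg/L.
Half-life 49.9 h → k = ln 2 / 49.9 = 0.01389 h⁻¹ = 0.3334 d⁻¹.
75.62·exp(−k·t) = 37 → t = ln(75.62/37)/k = 185300 s = 51.46 h.

51.5 h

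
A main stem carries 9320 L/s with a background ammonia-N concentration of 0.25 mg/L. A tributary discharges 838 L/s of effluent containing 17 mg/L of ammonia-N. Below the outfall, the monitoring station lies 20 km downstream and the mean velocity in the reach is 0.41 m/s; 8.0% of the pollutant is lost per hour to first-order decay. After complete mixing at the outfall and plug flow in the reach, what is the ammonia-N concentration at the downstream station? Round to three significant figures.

Conservation of mass: C = (9320·0.2500 + 838.0·17.00) / 10160 = 16580/10160 = 1.632 mg/L.
Travel time t = 20·1000 / 0.41 = 48780 s = 13.55 h.
8.0%/h lost → k = −ln(1 − 0.08) = 0.08338 h⁻¹.
After decay, C = 1.632 × e^(−kt) = 1.632 × 0.3231 = 0.5272 mg/L.

0.527 mg/L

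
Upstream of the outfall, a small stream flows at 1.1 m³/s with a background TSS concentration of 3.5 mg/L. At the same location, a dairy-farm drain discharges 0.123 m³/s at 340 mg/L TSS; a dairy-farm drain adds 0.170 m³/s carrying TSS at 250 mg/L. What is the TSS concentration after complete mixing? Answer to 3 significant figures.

63.3 mg/L

Conservation of mass: C = (1.100·3.500 + 0.1230·340.0 + 0.1700·250.0) / 1.393 = 88.17/1.393 = 63.30 mg/L.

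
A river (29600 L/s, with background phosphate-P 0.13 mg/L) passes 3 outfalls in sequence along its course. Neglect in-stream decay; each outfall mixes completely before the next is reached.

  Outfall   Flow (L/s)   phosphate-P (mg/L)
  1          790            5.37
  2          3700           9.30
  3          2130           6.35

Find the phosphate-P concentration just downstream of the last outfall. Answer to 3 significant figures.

1.55 mg/L

After outfall 1: Q = 29600 + 790.0 = 30390 L/s; C = (29600·0.1300 + 790.0·5.370)/30390 = 0.2662 mg/L.
After outfall 2: Q = 30390 + 3700 = 34090 L/s; C = (30390·0.2662 + 3700·9.300)/34090 = 1.247 mg/L.
After outfall 3: Q = 34090 + 2130 = 36220 L/s; C = (34090·1.247 + 2130·6.350)/36220 = 1.547 mg/L.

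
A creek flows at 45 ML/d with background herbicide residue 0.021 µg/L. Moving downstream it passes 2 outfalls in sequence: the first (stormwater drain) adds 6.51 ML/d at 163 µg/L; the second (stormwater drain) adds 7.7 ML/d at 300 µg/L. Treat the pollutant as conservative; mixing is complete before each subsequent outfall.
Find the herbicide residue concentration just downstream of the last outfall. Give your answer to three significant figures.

After outfall 1: Q = 45.00 + 6.510 = 51.51 ML/d; C = (45.00·0.02100 + 6.510·163.0)/51.51 = 20.62 µg/L.
After outfall 2: Q = 51.51 + 7.700 = 59.21 ML/d; C = (51.51·20.62 + 7.700·300.0)/59.21 = 56.95 µg/L.

57.0 µg/L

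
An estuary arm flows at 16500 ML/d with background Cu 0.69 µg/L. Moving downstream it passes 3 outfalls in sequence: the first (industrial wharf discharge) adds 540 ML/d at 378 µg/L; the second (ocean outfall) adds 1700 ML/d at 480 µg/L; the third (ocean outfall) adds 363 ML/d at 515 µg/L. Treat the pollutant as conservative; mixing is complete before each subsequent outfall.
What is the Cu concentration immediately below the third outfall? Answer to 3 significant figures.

63.8 µg/L

After outfall 1: Q = 16500 + 540.0 = 17040 ML/d; C = (16500·0.6900 + 540.0·378.0)/17040 = 12.65 µg/L.
After outfall 2: Q = 17040 + 1700 = 18740 ML/d; C = (17040·12.65 + 1700·480.0)/18740 = 55.04 µg/L.
After outfall 3: Q = 18740 + 363.0 = 19100 ML/d; C = (18740·55.04 + 363.0·515.0)/19100 = 63.78 µg/L.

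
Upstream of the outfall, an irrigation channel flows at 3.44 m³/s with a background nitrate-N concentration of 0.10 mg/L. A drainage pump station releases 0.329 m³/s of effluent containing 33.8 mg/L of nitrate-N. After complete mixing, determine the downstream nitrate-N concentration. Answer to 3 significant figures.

Mixed concentration C = ΣQC/ΣQ = (3.440·0.1000 + 0.3290·33.80) / 3.769 = 11.46/3.769 = 3.042 mg/L.

3.04 mg/L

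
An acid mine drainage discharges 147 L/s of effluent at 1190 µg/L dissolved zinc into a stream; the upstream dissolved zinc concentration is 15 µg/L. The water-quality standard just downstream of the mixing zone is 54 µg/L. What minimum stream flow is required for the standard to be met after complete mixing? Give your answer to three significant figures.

4280 L/s

Set C_mix = 54: (Q·15.00 + 147.0·1190) / (Q + 147.0) = 54
→ Q = 147.0·(1190 − 54)/(54 − 15.00) = 4282 L/s.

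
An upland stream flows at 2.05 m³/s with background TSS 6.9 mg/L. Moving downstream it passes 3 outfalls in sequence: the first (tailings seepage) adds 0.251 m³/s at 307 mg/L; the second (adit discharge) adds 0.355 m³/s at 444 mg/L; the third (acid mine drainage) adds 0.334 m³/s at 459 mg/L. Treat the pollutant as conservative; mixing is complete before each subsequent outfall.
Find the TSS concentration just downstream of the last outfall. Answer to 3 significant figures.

After outfall 1: Q = 2.050 + 0.2510 = 2.301 m³/s; C = (2.050·6.900 + 0.2510·307.0)/2.301 = 39.64 mg/L.
After outfall 2: Q = 2.301 + 0.3550 = 2.656 m³/s; C = (2.301·39.64 + 0.3550·444.0)/2.656 = 93.68 mg/L.
After outfall 3: Q = 2.656 + 0.3340 = 2.990 m³/s; C = (2.656·93.68 + 0.3340·459.0)/2.990 = 134.5 mg/L.

134 mg/L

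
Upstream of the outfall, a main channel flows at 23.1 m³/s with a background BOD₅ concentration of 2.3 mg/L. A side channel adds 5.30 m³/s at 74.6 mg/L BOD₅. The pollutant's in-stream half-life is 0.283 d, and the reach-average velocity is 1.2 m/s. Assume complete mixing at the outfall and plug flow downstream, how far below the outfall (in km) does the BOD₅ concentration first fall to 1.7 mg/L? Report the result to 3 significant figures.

After mixing, C = (23.10·2.300 + 5.300·74.60) / 28.40 = 448.5/28.40 = 15.79 mg/L.
Half-life 0.283 d → k = ln 2 / 0.283 = 2.449 d⁻¹.
Set 15.79·exp(−k·t) = 1.7 → t = ln(15.79/1.7)/k = 78630 s = 21.84 h.
Distance = v·t = 1.2·78630 = 94350 m = 94.35 km.

94.4 km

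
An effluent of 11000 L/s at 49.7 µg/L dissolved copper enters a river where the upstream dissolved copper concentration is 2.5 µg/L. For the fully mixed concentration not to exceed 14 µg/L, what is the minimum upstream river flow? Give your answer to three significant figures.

34100 L/s

Set C_mix = 14: (Q·2.500 + 11000·49.70) / (Q + 11000) = 14
→ Q = 11000·(49.70 − 14)/(14 − 2.500) = 34150 L/s.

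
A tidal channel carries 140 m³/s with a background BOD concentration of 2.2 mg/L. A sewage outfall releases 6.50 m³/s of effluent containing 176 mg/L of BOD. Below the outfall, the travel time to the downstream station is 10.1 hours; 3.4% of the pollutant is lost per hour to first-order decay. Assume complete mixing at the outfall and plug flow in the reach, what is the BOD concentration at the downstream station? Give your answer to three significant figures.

Flow-weighted average: C = (140.0·2.200 + 6.500·176.0) / 146.5 = 1452/146.5 = 9.911 mg/L.
3.4%/h lost → k = −ln(1 − 0.034) = 0.03459 h⁻¹.
Applying C = C₀e^(−kt): 9.911 × 0.7051 = 6.989 mg/L.

6.99 mg/L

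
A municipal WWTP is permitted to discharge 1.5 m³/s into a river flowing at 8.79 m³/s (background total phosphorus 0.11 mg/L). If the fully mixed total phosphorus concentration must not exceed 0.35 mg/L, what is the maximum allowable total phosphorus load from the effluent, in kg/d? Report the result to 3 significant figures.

228 kg/d

Mass balance at the limit: 8.790·0.1100 + 1.500·Cₑ = 10.29·0.35 → Cₑ = 1.756 mg/L.
Load = 1.500 m³/s × 1.756 g/m³ × 86 400 s/d = 227.6 kg/d.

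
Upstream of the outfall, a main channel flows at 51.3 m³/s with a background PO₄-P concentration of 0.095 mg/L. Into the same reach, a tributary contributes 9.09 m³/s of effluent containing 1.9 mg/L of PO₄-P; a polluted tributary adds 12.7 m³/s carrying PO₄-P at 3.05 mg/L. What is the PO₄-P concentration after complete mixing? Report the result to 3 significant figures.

Conservation of mass: C = (51.30·0.09500 + 9.090·1.900 + 12.70·3.050) / 73.09 = 60.88/73.09 = 0.8329 mg/L.

0.833 mg/L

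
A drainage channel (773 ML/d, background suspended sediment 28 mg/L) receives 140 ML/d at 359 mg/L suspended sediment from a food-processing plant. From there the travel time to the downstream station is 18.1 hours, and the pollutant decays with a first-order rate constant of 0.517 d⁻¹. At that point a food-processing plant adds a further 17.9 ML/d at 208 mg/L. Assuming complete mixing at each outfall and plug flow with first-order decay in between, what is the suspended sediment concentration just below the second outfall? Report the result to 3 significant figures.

Flow-weighted average: C = (773.0·28.00 + 140.0·359.0) / 913.0 = 71900/913.0 = 78.76 mg/L; combined flow 913.0 ML/d.
After decay, C = 78.76 × e^(−kt) = 78.76 × 0.6771 = 53.33 mg/L.
Second outfall: C = (913.0·53.33 + 17.90·208.0)/930.9 = 56.30 mg/L.

56.3 mg/L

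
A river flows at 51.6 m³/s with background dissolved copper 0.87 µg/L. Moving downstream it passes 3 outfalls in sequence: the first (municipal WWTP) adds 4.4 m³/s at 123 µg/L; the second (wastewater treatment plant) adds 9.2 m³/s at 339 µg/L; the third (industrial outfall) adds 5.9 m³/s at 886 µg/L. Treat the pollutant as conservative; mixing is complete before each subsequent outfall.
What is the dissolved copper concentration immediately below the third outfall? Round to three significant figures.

126 µg/L

After outfall 1: Q = 51.60 + 4.400 = 56.00 m³/s; C = (51.60·0.8700 + 4.400·123.0)/56.00 = 10.47 µg/L.
After outfall 2: Q = 56.00 + 9.200 = 65.20 m³/s; C = (56.00·10.47 + 9.200·339.0)/65.20 = 56.82 µg/L.
After outfall 3: Q = 65.20 + 5.900 = 71.10 m³/s; C = (65.20·56.82 + 5.900·886.0)/71.10 = 125.6 µg/L.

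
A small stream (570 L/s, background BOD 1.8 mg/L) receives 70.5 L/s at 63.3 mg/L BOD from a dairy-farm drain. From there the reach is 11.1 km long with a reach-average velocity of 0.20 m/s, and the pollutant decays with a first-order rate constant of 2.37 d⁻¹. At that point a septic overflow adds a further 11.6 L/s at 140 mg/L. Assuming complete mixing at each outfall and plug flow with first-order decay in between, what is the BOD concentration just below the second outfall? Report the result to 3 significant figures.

Conservation of mass: C = (570.0·1.800 + 70.50·63.30) / 640.5 = 5489/640.5 = 8.569 mg/L; combined flow 640.5 L/s.
Travel time t = 11.1·1000 / 0.20 = 55500 s = 15.42 h.
First-order decay: C = 8.569·exp(−k·t) = 8.569·0.2182 = 1.870 mg/L.
At the second outfall, C = (640.5·1.870 + 11.60·140.0) / (640.5 + 11.60) = 4.327 mg/L.

4.33 mg/L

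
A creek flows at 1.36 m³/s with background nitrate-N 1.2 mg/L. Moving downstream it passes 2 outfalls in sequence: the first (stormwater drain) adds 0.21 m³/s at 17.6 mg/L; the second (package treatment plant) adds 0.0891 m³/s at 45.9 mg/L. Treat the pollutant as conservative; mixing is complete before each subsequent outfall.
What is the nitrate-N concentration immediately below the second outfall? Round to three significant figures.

5.68 mg/L

Outfall 1: combined Q = 1.570 m³/s; C = (1.360·1.200 + 0.2100·17.60)/1.570 = 3.394 mg/L.
Outfall 2: combined Q = 1.659 m³/s; C = (1.570·3.394 + 0.08910·45.90)/1.659 = 5.676 mg/L.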